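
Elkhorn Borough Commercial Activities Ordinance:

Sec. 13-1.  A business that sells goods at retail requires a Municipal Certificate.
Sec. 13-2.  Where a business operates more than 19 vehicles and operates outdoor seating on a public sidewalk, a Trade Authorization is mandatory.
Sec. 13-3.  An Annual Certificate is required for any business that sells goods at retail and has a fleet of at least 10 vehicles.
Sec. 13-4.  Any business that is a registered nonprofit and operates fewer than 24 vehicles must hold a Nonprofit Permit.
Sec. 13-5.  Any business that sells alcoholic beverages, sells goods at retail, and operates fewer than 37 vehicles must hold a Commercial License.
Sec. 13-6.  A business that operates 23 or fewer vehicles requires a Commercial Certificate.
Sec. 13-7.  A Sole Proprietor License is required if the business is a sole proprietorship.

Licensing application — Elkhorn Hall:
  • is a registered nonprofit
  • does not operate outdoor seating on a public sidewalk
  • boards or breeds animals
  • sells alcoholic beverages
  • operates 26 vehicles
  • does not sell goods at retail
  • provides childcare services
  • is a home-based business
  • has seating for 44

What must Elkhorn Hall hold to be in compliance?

None

Sec. 13-1. does not sell goods at retail → Municipal Certificate not required.
Sec. 13-2. vehicles 26 > 19; does not operate outdoor seating on a public sidewalk → Trade Authorization not required.
Sec. 13-3. does not sell goods at retail; vehicles 26 ≥ 10 → Annual Certificate not required.
Sec. 13-4. is a registered nonprofit; vehicles 26 ≥ 24 → Nonprofit Permit not required.
Sec. 13-5. sells alcoholic beverages; does not sell goods at retail; vehicles 26 < 37 → Commercial License not required.
Sec. 13-6. vehicles 26 > 23 → Commercial Certificate not required.
Sec. 13-7. is a registered nonprofit (not: is a sole proprietorship) → Sole Proprietor License not required.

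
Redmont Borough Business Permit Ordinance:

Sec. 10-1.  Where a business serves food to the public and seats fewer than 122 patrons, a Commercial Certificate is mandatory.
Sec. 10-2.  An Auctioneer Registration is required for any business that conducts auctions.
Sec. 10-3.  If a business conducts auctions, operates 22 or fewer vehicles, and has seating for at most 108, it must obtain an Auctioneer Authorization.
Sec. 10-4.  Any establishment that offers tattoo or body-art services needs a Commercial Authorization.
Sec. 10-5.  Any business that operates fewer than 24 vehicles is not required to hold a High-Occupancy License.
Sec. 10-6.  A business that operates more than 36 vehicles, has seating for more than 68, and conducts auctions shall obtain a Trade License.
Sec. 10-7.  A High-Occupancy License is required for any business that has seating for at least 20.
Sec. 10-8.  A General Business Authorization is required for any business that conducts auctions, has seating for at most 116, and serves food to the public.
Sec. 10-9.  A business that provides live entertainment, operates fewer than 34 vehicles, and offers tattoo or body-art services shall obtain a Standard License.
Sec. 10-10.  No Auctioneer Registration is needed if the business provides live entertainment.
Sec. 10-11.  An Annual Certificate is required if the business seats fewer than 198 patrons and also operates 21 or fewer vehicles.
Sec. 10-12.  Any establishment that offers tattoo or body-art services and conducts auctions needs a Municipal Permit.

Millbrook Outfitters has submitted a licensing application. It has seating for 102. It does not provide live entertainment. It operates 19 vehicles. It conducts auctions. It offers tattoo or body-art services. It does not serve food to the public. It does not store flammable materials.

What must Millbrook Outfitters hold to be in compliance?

Sec. 10-1. does not serve food to the public; seating 102 < 122 → Commercial Certificate not required.
Sec. 10-2. conducts auctions → Auctioneer Registration required.
Sec. 10-3. conducts auctions; vehicles 19 ≤ 22; seating 102 ≤ 108 → Auctioneer Authorization required.
Sec. 10-4. offers tattoo or body-art services → Commercial Authorization required.
Sec. 10-5. vehicles 19 < 24 → exempt from High-Occupancy License.
Sec. 10-6. vehicles 19 ≤ 36; seating 102 > 68; conducts auctions → Trade License not required.
Sec. 10-7. seating 102 ≥ 20 → High-Occupancy License required.
Sec. 10-8. conducts auctions; seating 102 ≤ 116; does not serve food to the public → General Business Authorization not required.
Sec. 10-9. does not provide live entertainment; vehicles 19 < 34; offers tattoo or body-art services → Standard License not required.
Sec. 10-10. does not provide live entertainment → Auctioneer Registration exemption does not apply.
Sec. 10-11. seating 102 < 198; vehicles 19 ≤ 21 → Annual Certificate required.
Sec. 10-12. offers tattoo or body-art services; conducts auctions → Municipal Permit required.

Annual Certificate, Auctioneer Authorization, Auctioneer Registration, Commercial Authorization, Municipal Permit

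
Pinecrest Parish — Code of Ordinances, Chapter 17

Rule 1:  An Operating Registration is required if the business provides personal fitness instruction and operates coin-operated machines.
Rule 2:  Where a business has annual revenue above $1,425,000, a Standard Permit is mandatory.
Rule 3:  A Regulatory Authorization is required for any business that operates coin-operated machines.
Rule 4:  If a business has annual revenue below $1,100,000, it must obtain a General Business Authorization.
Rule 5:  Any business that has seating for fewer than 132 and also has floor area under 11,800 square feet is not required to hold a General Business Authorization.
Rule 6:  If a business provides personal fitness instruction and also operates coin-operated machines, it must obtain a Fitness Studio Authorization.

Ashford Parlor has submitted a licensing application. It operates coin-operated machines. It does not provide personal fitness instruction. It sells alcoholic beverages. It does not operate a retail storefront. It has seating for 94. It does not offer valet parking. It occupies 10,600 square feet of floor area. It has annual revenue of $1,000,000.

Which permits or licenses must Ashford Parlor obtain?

Rule 1: does not provide personal fitness instruction; operates coin-operated machines → Operating Registration not required.
Rule 2: revenue $1,000,000 ≤ $1,425,000 → Standard Permit not required.
Rule 3: operates coin-operated machines → Regulatory Authorization required.
Rule 4: revenue $1,000,000 < $1,100,000 → General Business Authorization required.
Rule 5: seating 94 < 132; floor area 10,600 square feet < 11,800 square feet → exempt from General Business Authorization.
Rule 6: does not provide personal fitness instruction; operates coin-operated machines → Fitness Studio Authorization not required.

Regulatory Authorization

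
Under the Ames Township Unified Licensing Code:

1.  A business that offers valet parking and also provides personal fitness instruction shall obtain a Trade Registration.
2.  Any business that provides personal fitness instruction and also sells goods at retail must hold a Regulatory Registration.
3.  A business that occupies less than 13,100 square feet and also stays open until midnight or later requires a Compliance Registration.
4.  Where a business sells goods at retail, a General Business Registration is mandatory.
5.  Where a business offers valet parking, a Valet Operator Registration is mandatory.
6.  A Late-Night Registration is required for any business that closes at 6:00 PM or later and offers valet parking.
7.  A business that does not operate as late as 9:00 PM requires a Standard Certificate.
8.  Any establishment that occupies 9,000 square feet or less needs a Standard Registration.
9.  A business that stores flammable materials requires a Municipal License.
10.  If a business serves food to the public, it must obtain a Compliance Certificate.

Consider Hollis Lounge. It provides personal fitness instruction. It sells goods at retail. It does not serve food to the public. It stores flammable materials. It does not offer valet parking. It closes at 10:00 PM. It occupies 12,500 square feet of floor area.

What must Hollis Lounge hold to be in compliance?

General Business Registration, Municipal License, Regulatory Registration

1. does not offer valet parking; provides personal fitness instruction → Trade Registration not required.
2. provides personal fitness instruction; sells goods at retail → Regulatory Registration required.
3. floor area 12,500 square feet < 13,100 square feet; closes 10:00 PM, at/before midnight → Compliance Registration not required.
4. sells goods at retail → General Business Registration required.
5. does not offer valet parking → Valet Operator Registration not required.
6. closes 10:00 PM, after 6:00 PM; does not offer valet parking → Late-Night Registration not required.
7. closes 10:00 PM, after 9:00 PM → Standard Certificate not required.
8. floor area 12,500 square feet > 9,000 square feet → Standard Registration not required.
9. stores flammable materials → Municipal License required.
10. does not serve food to the public → Compliance Certificate not required.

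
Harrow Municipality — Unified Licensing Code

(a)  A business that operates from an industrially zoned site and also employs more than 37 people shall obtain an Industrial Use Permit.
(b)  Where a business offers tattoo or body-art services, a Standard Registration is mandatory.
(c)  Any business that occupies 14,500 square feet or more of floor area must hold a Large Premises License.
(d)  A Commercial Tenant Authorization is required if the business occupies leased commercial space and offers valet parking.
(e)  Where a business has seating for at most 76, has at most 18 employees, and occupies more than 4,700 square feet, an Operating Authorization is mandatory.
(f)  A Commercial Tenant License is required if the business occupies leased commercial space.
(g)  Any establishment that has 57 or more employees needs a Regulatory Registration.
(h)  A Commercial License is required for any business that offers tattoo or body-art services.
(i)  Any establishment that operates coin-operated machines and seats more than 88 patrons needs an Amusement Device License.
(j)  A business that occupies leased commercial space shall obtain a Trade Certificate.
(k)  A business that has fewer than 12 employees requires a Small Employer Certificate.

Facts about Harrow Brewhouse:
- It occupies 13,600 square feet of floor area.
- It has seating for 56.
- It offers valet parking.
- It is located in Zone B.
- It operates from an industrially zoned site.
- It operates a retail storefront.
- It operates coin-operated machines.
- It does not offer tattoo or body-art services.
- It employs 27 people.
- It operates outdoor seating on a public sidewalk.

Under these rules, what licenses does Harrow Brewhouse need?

None

(a) operates from an industrially zoned site; employees 27 ≤ 37 → Industrial Use Permit not required.
(b) does not offer tattoo or body-art services → Standard Registration not required.
(c) floor area 13,600 square feet < 14,500 square feet → Large Premises License not required.
(d) operates from an industrially zoned site (not: occupies leased commercial space); offers valet parking → Commercial Tenant Authorization not required.
(e) seating 56 ≤ 76; employees 27 > 18; floor area 13,600 square feet > 4,700 square feet → Operating Authorization not required.
(f) operates from an industrially zoned site (not: occupies leased commercial space) → Commercial Tenant License not required.
(g) employees 27 < 57 → Regulatory Registration not required.
(h) does not offer tattoo or body-art services → Commercial License not required.
(i) operates coin-operated machines; seating 56 ≤ 88 → Amusement Device License not required.
(j) operates from an industrially zoned site (not: occupies leased commercial space) → Trade Certificate not required.
(k) employees 27 ≥ 12 → Small Employer Certificate not required.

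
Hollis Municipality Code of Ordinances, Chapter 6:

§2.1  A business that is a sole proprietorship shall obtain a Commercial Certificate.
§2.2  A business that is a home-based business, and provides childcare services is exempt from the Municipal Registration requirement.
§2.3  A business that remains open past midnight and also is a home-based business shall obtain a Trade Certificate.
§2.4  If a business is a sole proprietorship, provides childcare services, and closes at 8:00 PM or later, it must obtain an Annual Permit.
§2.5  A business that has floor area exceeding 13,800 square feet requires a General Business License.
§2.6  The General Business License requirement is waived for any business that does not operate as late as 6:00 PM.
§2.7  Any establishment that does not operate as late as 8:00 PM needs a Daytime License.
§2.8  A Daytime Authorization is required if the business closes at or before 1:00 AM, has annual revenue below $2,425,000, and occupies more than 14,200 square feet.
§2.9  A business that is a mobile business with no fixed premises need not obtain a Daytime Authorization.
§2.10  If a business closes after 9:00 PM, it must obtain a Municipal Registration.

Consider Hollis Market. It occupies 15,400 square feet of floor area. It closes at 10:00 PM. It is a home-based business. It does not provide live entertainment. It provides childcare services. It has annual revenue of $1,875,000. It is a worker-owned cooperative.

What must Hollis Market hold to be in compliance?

Daytime Authorization, General Business License

§2.1 is a worker-owned cooperative (not: is a sole proprietorship) → Commercial Certificate not required.
§2.2 is a home-based business; provides childcare services → exempt from Municipal Registration.
§2.3 closes 10:00 PM, at/before midnight; is a home-based business → Trade Certificate not required.
§2.4 is a worker-owned cooperative (not: is a sole proprietorship); provides childcare services; closes 10:00 PM, after 8:00 PM → Annual Permit not required.
§2.5 floor area 15,400 square feet > 13,800 square feet → General Business License required.
§2.6 closes 10:00 PM, after 6:00 PM → General Business License exemption does not apply.
§2.7 closes 10:00 PM, after 8:00 PM → Daytime License not required.
§2.8 closes 10:00 PM, at/before 1:00 AM; revenue $1,875,000 < $2,425,000; floor area 15,400 square feet > 14,200 square feet → Daytime Authorization required.
§2.9 is a home-based business (not: is a mobile business with no fixed premises) → Daytime Authorization exemption does not apply.
§2.10 closes 10:00 PM, after 9:00 PM → Municipal Registration required.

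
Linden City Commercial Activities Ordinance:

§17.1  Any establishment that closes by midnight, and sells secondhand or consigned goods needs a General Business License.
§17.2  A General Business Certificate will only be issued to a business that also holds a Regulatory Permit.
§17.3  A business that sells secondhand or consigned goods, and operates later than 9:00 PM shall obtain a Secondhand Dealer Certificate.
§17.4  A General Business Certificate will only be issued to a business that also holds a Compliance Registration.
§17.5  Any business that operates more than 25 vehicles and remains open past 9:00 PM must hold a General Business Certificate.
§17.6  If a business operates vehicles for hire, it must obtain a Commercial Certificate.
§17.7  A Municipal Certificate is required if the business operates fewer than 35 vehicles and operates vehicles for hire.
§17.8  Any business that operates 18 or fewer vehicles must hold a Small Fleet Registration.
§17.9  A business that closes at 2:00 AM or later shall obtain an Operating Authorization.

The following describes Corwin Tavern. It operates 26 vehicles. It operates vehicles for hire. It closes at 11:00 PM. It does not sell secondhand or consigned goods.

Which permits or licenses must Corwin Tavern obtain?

§17.1 closes 11:00 PM, at/before midnight; does not sell secondhand or consigned goods → General Business License not required.
§17.2 General Business Certificate is required → Regulatory Permit also required.
§17.3 does not sell secondhand or consigned goods; closes 11:00 PM, after 9:00 PM → Secondhand Dealer Certificate not required.
§17.4 General Business Certificate is required → Compliance Registration also required.
§17.5 vehicles 26 > 25; closes 11:00 PM, after 9:00 PM → General Business Certificate required.
§17.6 operates vehicles for hire → Commercial Certificate required.
§17.7 vehicles 26 < 35; operates vehicles for hire → Municipal Certificate required.
§17.8 vehicles 26 > 18 → Small Fleet Registration not required.
§17.9 closes 11:00 PM, at/before 2:00 AM → Operating Authorization not required.

Commercial Certificate, Compliance Registration, General Business Certificate, Municipal Certificate, Regulatory Permit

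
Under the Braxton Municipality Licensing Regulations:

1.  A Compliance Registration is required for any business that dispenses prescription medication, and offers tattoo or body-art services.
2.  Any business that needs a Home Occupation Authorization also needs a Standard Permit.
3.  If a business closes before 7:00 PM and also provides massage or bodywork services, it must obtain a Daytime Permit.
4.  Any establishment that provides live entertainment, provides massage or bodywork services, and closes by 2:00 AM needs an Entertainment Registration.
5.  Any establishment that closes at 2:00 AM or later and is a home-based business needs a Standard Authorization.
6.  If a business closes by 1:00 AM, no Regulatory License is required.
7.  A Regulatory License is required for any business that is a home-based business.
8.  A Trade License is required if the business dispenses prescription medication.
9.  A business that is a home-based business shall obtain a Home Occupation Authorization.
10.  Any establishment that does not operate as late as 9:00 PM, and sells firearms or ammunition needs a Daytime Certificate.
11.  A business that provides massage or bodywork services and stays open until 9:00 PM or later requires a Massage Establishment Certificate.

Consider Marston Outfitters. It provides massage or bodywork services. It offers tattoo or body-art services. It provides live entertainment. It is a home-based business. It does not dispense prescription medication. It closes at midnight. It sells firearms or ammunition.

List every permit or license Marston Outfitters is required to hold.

1. does not dispense prescription medication; offers tattoo or body-art services → Compliance Registration not required.
2. Home Occupation Authorization is required → Standard Permit also required.
3. closes midnight, after 7:00 PM; provides massage or bodywork services → Daytime Permit not required.
4. provides live entertainment; provides massage or bodywork services; closes midnight, at/before 2:00 AM → Entertainment Registration required.
5. closes midnight, at/before 2:00 AM; is a home-based business → Standard Authorization not required.
6. closes midnight, at/before 1:00 AM → exempt from Regulatory License.
7. is a home-based business → Regulatory License required.
8. does not dispense prescription medication → Trade License not required.
9. is a home-based business → Home Occupation Authorization required.
10. closes midnight, after 9:00 PM; sells firearms or ammunition → Daytime Certificate not required.
11. provides massage or bodywork services; closes midnight, after 9:00 PM → Massage Establishment Certificate required.

Entertainment Registration, Home Occupation Authorization, Massage Establishment Certificate, Standard Permit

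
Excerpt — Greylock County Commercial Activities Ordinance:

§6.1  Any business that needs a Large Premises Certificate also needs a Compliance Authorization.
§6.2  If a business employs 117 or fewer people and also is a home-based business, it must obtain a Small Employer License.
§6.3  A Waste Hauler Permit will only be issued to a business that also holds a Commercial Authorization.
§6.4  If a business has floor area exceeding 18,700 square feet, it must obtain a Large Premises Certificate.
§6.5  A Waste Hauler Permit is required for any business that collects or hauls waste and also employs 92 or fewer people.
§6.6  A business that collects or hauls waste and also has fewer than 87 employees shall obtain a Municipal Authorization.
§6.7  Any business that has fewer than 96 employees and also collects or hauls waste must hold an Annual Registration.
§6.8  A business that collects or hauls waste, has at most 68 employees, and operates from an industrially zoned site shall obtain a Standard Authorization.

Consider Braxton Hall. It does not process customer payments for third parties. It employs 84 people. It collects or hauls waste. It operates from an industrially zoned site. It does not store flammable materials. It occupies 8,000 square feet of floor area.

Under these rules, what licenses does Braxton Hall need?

§6.1 Large Premises Certificate is not required → no effect.
§6.2 employees 84 ≤ 117; operates from an industrially zoned site (not: is a home-based business) → Small Employer License not required.
§6.3 Waste Hauler Permit is required → Commercial Authorization also required.
§6.4 floor area 8,000 square feet ≤ 18,700 square feet → Large Premises Certificate not required.
§6.5 collects or hauls waste; employees 84 ≤ 92 → Waste Hauler Permit required.
§6.6 collects or hauls waste; employees 84 < 87 → Municipal Authorization required.
§6.7 employees 84 < 96; collects or hauls waste → Annual Registration required.
§6.8 collects or hauls waste; employees 84 > 68; operates from an industrially zoned site → Standard Authorization not required.

Annual Registration, Commercial Authorization, Municipal Authorization, Waste Hauler Permit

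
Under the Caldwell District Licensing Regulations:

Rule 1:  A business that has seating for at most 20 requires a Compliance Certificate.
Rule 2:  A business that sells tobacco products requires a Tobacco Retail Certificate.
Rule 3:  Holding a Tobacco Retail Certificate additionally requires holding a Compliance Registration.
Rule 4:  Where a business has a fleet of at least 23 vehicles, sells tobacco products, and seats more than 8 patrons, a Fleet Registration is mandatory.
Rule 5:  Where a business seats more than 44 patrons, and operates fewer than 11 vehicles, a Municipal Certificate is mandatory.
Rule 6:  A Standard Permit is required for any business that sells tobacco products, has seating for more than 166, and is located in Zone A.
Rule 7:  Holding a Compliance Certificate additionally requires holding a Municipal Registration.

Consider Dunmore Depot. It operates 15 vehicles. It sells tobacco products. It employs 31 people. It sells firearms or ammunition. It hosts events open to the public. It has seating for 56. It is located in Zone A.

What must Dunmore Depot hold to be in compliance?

Rule 1: seating 56 > 20 → Compliance Certificate not required.
Rule 2: sells tobacco products → Tobacco Retail Certificate required.
Rule 3: Tobacco Retail Certificate is required → Compliance Registration also required.
Rule 4: vehicles 15 < 23; sells tobacco products; seating 56 > 8 → Fleet Registration not required.
Rule 5: seating 56 > 44; vehicles 15 ≥ 11 → Municipal Certificate not required.
Rule 6: sells tobacco products; seating 56 ≤ 166; is located in Zone A → Standard Permit not required.
Rule 7: Compliance Certificate is not required → no effect.

Compliance Registration, Tobacco Retail Certificate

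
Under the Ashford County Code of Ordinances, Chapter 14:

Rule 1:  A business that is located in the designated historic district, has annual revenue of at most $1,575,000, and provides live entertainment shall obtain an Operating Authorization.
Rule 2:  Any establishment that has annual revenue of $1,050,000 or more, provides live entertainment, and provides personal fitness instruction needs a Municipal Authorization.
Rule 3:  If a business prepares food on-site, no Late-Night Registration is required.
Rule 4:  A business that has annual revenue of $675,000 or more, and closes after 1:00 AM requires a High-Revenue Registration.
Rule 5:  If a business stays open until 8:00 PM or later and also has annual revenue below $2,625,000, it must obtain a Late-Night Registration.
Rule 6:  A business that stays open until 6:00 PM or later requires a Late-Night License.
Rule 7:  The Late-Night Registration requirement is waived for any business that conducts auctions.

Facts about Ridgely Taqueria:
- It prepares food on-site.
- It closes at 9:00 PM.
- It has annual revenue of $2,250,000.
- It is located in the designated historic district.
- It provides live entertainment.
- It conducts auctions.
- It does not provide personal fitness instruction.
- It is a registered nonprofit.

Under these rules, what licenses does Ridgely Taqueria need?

Rule 1: is located in the designated historic district; revenue $2,250,000 > $1,575,000; provides live entertainment → Operating Authorization not required.
Rule 2: revenue $2,250,000 ≥ $1,050,000; provides live entertainment; does not provide personal fitness instruction → Municipal Authorization not required.
Rule 3: prepares food on-site → exempt from Late-Night Registration.
Rule 4: revenue $2,250,000 ≥ $675,000; closes 9:00 PM, at/before 1:00 AM → High-Revenue Registration not required.
Rule 5: closes 9:00 PM, after 8:00 PM; revenue $2,250,000 < $2,625,000 → Late-Night Registration required.
Rule 6: closes 9:00 PM, after 6:00 PM → Late-Night License required.
Rule 7: conducts auctions → exempt from Late-Night Registration.

Late-Night License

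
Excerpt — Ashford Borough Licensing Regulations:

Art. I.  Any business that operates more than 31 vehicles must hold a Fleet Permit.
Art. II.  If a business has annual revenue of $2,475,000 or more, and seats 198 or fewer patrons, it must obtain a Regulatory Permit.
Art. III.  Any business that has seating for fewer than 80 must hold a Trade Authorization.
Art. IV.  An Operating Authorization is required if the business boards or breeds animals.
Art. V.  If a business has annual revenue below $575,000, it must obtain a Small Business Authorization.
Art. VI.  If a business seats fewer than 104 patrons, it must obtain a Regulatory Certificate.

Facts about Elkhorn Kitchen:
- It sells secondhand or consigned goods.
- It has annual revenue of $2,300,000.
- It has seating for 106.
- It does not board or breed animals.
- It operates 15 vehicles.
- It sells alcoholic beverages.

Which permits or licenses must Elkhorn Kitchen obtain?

None

Art. I. vehicles 15 ≤ 31 → Fleet Permit not required.
Art. II. revenue $2,300,000 < $2,475,000; seating 106 ≤ 198 → Regulatory Permit not required.
Art. III. seating 106 ≥ 80 → Trade Authorization not required.
Art. IV. does not board or breed animals → Operating Authorization not required.
Art. V. revenue $2,300,000 ≥ $575,000 → Small Business Authorization not required.
Art. VI. seating 106 ≥ 104 → Regulatory Certificate not required.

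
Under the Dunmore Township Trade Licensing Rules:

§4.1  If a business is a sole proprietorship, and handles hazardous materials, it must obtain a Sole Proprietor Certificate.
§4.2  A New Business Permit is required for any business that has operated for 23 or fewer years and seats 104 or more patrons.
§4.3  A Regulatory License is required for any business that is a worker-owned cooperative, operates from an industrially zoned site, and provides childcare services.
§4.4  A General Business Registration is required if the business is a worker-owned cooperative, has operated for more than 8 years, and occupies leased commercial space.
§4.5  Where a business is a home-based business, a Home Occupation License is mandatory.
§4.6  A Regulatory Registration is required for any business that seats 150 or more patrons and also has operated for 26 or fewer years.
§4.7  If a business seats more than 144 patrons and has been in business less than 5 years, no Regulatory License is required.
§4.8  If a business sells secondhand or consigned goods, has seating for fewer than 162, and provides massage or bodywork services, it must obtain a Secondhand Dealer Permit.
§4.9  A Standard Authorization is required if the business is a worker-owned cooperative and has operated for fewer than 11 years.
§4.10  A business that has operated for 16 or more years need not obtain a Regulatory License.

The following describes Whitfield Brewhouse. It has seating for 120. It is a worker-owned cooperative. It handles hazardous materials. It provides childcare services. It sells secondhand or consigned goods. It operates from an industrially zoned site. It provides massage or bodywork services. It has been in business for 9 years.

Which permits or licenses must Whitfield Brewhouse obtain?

New Business Permit, Regulatory License, Secondhand Dealer Permit, Standard Authorization

§4.1 is a worker-owned cooperative (not: is a sole proprietorship); handles hazardous materials → Sole Proprietor Certificate not required.
§4.2 years in business 9 ≤ 23; seating 120 ≥ 104 → New Business Permit required.
§4.3 is a worker-owned cooperative; operates from an industrially zoned site; provides childcare services → Regulatory License required.
§4.4 is a worker-owned cooperative; years in business 9 > 8; operates from an industrially zoned site (not: occupies leased commercial space) → General Business Registration not required.
§4.5 operates from an industrially zoned site (not: is a home-based business) → Home Occupation License not required.
§4.6 seating 120 < 150; years in business 9 ≤ 26 → Regulatory Registration not required.
§4.7 seating 120 ≤ 144; years in business 9 ≥ 5 → Regulatory License exemption does not apply.
§4.8 sells secondhand or consigned goods; seating 120 < 162; provides massage or bodywork services → Secondhand Dealer Permit required.
§4.9 is a worker-owned cooperative; years in business 9 < 11 → Standard Authorization required.
§4.10 years in business 9 < 16 → Regulatory License exemption does not apply.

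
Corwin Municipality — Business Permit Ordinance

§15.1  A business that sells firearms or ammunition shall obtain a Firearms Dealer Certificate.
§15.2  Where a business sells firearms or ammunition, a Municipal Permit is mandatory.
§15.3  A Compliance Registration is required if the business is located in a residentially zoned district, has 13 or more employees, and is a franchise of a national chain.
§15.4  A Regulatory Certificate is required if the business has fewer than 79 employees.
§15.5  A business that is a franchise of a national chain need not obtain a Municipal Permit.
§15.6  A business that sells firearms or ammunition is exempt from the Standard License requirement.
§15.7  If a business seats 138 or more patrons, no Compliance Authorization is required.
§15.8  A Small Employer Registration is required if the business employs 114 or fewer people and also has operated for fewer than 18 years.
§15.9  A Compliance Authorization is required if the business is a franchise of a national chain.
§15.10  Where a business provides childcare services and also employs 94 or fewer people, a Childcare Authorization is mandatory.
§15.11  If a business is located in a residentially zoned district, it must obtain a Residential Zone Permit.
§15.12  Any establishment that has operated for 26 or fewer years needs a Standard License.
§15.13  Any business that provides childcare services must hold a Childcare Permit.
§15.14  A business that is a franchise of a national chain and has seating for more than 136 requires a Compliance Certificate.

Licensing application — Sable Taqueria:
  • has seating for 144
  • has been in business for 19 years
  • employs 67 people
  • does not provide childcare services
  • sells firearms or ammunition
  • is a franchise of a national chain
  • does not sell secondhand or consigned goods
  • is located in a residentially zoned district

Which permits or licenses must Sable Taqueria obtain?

§15.1 sells firearms or ammunition → Firearms Dealer Certificate required.
§15.2 sells firearms or ammunition → Municipal Permit required.
§15.3 is located in a residentially zoned district; employees 67 ≥ 13; is a franchise of a national chain → Compliance Registration required.
§15.4 employees 67 < 79 → Regulatory Certificate required.
§15.5 is a franchise of a national chain → exempt from Municipal Permit.
§15.6 sells firearms or ammunition → exempt from Standard License.
§15.7 seating 144 ≥ 138 → exempt from Compliance Authorization.
§15.8 employees 67 ≤ 114; years in business 19 ≥ 18 → Small Employer Registration not required.
§15.9 is a franchise of a national chain → Compliance Authorization required.
§15.10 does not provide childcare services; employees 67 ≤ 94 → Childcare Authorization not required.
§15.11 is located in a residentially zoned district → Residential Zone Permit required.
§15.12 years in business 19 ≤ 26 → Standard License required.
§15.13 does not provide childcare services → Childcare Permit not required.
§15.14 is a franchise of a national chain; seating 144 > 136 → Compliance Certificate required.

Compliance Certificate, Compliance Registration, Firearms Dealer Certificate, Regulatory Certificate, Residential Zone Permit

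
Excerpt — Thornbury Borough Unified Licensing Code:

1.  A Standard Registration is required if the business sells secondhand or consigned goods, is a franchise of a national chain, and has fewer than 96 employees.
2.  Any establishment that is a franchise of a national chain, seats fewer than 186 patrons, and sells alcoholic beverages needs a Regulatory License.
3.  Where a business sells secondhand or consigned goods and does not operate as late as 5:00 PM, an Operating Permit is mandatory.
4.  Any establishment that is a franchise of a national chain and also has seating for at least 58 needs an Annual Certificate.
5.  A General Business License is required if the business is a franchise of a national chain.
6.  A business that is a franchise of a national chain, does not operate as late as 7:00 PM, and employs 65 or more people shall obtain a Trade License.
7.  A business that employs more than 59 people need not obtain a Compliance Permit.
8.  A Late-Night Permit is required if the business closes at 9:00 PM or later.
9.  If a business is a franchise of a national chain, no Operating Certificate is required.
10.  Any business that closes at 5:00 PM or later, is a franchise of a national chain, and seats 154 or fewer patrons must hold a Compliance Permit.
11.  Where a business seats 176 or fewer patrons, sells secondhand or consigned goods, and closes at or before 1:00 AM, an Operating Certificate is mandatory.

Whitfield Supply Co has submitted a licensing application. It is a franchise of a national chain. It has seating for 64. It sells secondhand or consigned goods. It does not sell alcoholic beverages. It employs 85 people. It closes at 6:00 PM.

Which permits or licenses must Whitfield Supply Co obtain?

1. sells secondhand or consigned goods; is a franchise of a national chain; employees 85 < 96 → Standard Registration required.
2. is a franchise of a national chain; seating 64 < 186; does not sell alcoholic beverages → Regulatory License not required.
3. sells secondhand or consigned goods; closes 6:00 PM, after 5:00 PM → Operating Permit not required.
4. is a franchise of a national chain; seating 64 ≥ 58 → Annual Certificate required.
5. is a franchise of a national chain → General Business License required.
6. is a franchise of a national chain; closes 6:00 PM, at/before 7:00 PM; employees 85 ≥ 65 → Trade License required.
7. employees 85 > 59 → exempt from Compliance Permit.
8. closes 6:00 PM, at/before 9:00 PM → Late-Night Permit not required.
9. is a franchise of a national chain → exempt from Operating Certificate.
10. closes 6:00 PM, after 5:00 PM; is a franchise of a national chain; seating 64 ≤ 154 → Compliance Permit required.
11. seating 64 ≤ 176; sells secondhand or consigned goods; closes 6:00 PM, at/before 1:00 AM → Operating Certificate required.

Annual Certificate, General Business License, Standard Registration, Trade License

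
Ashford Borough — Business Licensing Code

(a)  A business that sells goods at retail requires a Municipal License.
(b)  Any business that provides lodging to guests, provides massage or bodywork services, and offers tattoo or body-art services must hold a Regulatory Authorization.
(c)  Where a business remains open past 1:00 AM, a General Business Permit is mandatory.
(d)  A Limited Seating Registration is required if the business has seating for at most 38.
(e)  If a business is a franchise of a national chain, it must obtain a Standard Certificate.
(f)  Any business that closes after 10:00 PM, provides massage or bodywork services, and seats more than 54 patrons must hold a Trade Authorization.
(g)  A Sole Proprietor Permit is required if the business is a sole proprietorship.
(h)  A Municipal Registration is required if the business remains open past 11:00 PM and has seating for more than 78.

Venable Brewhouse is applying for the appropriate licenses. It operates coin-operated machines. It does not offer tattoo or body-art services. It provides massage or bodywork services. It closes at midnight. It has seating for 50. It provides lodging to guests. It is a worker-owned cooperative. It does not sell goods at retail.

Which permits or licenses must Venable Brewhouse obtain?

(a) does not sell goods at retail → Municipal License not required.
(b) provides lodging to guests; provides massage or bodywork services; does not offer tattoo or body-art services → Regulatory Authorization not required.
(c) closes midnight, at/before 1:00 AM → General Business Permit not required.
(d) seating 50 > 38 → Limited Seating Registration not required.
(e) is a worker-owned cooperative (not: is a franchise of a national chain) → Standard Certificate not required.
(f) closes midnight, after 10:00 PM; provides massage or bodywork services; seating 50 ≤ 54 → Trade Authorization not required.
(g) is a worker-owned cooperative (not: is a sole proprietorship) → Sole Proprietor Permit not required.
(h) closes midnight, after 11:00 PM; seating 50 ≤ 78 → Municipal Registration not required.

None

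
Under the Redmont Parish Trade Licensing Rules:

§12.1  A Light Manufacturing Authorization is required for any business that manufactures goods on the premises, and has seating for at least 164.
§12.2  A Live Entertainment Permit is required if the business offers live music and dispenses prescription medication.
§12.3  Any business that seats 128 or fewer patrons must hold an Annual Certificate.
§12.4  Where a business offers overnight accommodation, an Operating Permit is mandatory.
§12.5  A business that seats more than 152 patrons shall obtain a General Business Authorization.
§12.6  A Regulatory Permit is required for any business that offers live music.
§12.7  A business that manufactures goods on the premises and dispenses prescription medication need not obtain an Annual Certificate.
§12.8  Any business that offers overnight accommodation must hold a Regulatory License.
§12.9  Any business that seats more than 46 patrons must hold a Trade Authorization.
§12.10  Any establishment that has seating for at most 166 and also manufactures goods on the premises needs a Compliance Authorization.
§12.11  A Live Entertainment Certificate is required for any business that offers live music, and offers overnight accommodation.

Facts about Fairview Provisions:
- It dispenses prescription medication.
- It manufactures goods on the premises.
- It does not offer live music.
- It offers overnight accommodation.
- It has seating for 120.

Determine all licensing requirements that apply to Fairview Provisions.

Compliance Authorization, Operating Permit, Regulatory License, Trade Authorization

§12.1 manufactures goods on the premises; seating 120 < 164 → Light Manufacturing Authorization not required.
§12.2 does not offer live music; dispenses prescription medication → Live Entertainment Permit not required.
§12.3 seating 120 ≤ 128 → Annual Certificate required.
§12.4 offers overnight accommodation → Operating Permit required.
§12.5 seating 120 ≤ 152 → General Business Authorization not required.
§12.6 does not offer live music → Regulatory Permit not required.
§12.7 manufactures goods on the premises; dispenses prescription medication → exempt from Annual Certificate.
§12.8 offers overnight accommodation → Regulatory License required.
§12.9 seating 120 > 46 → Trade Authorization required.
§12.10 seating 120 ≤ 166; manufactures goods on the premises → Compliance Authorization required.
§12.11 does not offer live music; offers overnight accommodation → Live Entertainment Certificate not required.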